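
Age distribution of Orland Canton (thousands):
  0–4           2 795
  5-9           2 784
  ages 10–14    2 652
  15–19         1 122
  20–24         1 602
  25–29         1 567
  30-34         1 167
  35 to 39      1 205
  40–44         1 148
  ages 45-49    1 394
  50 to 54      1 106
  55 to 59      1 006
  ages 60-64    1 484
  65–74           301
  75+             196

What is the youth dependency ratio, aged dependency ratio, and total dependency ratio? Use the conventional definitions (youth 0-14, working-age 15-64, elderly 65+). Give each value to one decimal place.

0–14: 2 795 + 2 784 + 2 652 = 8 231
15–64: 1 122 + 1 602 + 1 567 + 1 167 + 1 205 + 1 148 + 1 394 + 1 106 + 1 006 + 1 484 = 12 801
65+: 301 + 196 = 497
Youth dependency ratio = 8 231 / 12 801 × 100 = 64.3
Old-age dependency ratio = 497 / 12 801 × 100 = 3.9
Total dependency ratio = (8 231 + 497) / 12 801 × 100 = 8 728 / 12 801 × 100 = 68.2

Youth dependency ratio: 64.3
Old-age dependency ratio: 3.9
Total dependency ratio: 68.2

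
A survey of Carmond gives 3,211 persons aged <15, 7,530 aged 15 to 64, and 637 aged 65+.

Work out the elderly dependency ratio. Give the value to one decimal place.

Old-age dependency ratio = 637 / 7,530 × 100 = 8.5

Old-age dependency ratio: 8.5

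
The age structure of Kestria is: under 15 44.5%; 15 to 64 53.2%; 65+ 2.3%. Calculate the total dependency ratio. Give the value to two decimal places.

Total dependency ratio: 87.97

Total dependency ratio = (44.5 + 2.3) / 53.2 × 100 = 46.8 / 53.2 × 100 = 87.97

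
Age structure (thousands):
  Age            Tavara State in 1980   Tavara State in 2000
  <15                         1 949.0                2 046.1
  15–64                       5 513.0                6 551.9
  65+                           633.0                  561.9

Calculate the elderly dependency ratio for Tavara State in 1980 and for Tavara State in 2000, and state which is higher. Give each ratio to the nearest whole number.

Tavara State in 1980: 11
Tavara State in 2000: 9
Higher: Tavara State in 1980

Tavara State in 1980: 633.0 / 5 513.0 × 100 = 11
Tavara State in 2000: 561.9 / 6 551.9 × 100 = 9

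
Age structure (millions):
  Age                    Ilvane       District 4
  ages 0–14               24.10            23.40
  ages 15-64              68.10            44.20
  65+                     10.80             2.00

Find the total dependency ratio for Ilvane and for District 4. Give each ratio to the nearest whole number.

Ilvane: (24.10 + 10.80) / 68.10 × 100 = 34.90 / 68.10 × 100 = 51
District 4: (23.40 + 2.00) / 44.20 × 100 = 25.40 / 44.20 × 100 = 57

Ilvane: 51
District 4: 57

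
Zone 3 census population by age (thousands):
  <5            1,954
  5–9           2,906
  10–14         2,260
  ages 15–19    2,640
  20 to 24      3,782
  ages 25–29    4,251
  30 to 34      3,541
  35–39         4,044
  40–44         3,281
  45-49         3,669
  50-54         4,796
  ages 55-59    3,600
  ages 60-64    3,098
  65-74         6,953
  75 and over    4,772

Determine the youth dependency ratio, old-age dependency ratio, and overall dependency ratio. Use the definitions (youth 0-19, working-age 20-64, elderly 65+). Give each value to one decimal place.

Youth dependency ratio: 28.7
Old-age dependency ratio: 34.4
Total dependency ratio: 63.1

0–19: 1,954 + 2,906 + 2,260 + 2,640 = 9,760
20–64: 3,782 + 4,251 + 3,541 + 4,044 + 3,281 + 3,669 + 4,796 + 3,600 + 3,098 = 34,062
65+: 6,953 + 4,772 = 11,725
Youth dependency ratio = 9,760 / 34,062 × 100 = 28.7
Old-age dependency ratio = 11,725 / 34,062 × 100 = 34.4
Total dependency ratio = (9,760 + 11,725) / 34,062 × 100 = 21,485 / 34,062 × 100 = 63.1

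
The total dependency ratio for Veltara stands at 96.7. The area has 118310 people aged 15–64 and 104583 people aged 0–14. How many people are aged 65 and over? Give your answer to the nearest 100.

Aged 65 and over: 9800

Total dependency ratio = (youth + elderly) / working-age × 100
96.7 = (104583 + E) / 118310 × 100
⇒ 9800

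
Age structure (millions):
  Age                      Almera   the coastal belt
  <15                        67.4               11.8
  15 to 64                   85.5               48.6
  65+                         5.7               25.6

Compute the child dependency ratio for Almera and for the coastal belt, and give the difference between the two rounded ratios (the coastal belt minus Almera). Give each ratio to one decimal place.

Almera: 78.8
the coastal belt: 24.3
Difference: -54.5

Almera: 67.4 / 85.5 × 100 = 78.8
the coastal belt: 11.8 / 48.6 × 100 = 24.3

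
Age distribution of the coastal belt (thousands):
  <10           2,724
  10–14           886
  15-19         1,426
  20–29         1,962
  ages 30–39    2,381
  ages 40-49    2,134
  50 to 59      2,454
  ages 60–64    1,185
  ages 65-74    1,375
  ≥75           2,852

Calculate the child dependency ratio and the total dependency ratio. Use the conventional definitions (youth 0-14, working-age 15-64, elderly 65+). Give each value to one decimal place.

0–14: 2,724 + 886 = 3,610
15–64: 1,426 + 1,962 + 2,381 + 2,134 + 2,454 + 1,185 = 11,542
65+: 1,375 + 2,852 = 4,227
Youth dependency ratio = 3,610 / 11,542 × 100 = 31.3
Total dependency ratio = (3,610 + 4,227) / 11,542 × 100 = 7,837 / 11,542 × 100 = 67.9

Youth dependency ratio: 31.3
Total dependency ratio: 67.9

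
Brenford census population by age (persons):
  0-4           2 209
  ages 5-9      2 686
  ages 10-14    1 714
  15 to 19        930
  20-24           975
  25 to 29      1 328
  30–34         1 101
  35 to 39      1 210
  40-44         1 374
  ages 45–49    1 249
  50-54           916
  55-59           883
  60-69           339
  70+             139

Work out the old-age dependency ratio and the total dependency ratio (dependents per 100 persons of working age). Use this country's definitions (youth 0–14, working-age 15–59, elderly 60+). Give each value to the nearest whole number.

Old-age dependency ratio: 5
Total dependency ratio: 71

0–14: 2 209 + 2 686 + 1 714 = 6 609
15–59: 930 + 975 + 1 328 + 1 101 + 1 210 + 1 374 + 1 249 + 916 + 883 = 9 966
60+: 339 + 139 = 478
Old-age dependency ratio = 478 / 9 966 × 100 = 5
Total dependency ratio = (6 609 + 478) / 9 966 × 100 = 7 087 / 9 966 × 100 = 71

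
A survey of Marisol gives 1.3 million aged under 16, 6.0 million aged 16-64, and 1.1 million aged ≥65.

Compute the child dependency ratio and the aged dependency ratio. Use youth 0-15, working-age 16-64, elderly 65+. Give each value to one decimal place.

Youth dependency ratio = 1.3 / 6.0 × 100 = 21.7
Old-age dependency ratio = 1.1 / 6.0 × 100 = 18.3

Youth dependency ratio: 21.7
Old-age dependency ratio: 18.3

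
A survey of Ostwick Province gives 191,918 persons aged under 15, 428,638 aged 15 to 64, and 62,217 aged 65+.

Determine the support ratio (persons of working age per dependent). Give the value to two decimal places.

Support ratio: 1.69

Support ratio = 428,638 / (191,918 + 62,217) = 428,638 / 254,135 = 1.69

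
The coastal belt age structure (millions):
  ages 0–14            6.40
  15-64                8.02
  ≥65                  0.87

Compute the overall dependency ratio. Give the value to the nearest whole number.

Total dependency ratio: 91

Total dependency ratio = (6.40 + 0.87) / 8.02 × 100 = 7.27 / 8.02 × 100 = 91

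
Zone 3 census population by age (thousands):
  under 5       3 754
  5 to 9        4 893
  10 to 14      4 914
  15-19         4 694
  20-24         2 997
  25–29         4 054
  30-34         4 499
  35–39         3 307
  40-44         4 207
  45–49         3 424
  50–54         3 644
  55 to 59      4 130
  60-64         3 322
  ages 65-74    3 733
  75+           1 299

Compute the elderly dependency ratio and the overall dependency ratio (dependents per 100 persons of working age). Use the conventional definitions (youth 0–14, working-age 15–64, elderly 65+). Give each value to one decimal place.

Old-age dependency ratio: 13.1
Total dependency ratio: 48.6

0–14: 3 754 + 4 893 + 4 914 = 13 561
15–64: 4 694 + 2 997 + 4 054 + 4 499 + 3 307 + 4 207 + 3 424 + 3 644 + 4 130 + 3 322 = 38 278
65+: 3 733 + 1 299 = 5 032
Old-age dependency ratio = 5 032 / 38 278 × 100 = 13.1
Total dependency ratio = (13 561 + 5 032) / 38 278 × 100 = 18 593 / 38 278 × 100 = 48.6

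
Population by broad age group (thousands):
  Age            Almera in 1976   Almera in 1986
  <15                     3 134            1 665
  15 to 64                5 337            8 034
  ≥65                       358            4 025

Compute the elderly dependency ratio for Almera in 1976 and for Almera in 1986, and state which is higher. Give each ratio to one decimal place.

Almera in 1976: 6.7
Almera in 1986: 50.1
Higher: Almera in 1986

Almera in 1976: 358 / 5 337 × 100 = 6.7
Almera in 1986: 4 025 / 8 034 × 100 = 50.1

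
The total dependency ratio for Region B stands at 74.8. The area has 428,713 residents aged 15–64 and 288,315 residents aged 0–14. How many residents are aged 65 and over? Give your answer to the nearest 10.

Aged 65 and over: 32,360

Total dependency ratio = (youth + elderly) / working-age × 100
74.8 = (288,315 + E) / 428,713 × 100
⇒ 32,360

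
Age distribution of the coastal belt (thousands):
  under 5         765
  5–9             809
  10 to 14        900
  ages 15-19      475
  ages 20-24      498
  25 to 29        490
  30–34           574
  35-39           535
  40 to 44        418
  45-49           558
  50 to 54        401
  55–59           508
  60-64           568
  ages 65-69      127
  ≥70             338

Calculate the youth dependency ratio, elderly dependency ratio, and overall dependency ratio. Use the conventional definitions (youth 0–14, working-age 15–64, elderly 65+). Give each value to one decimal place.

0–14: 765 + 809 + 900 = 2,474
15–64: 475 + 498 + 490 + 574 + 535 + 418 + 558 + 401 + 508 + 568 = 5,025
65+: 127 + 338 = 465
Youth dependency ratio = 2,474 / 5,025 × 100 = 49.2
Old-age dependency ratio = 465 / 5,025 × 100 = 9.3
Total dependency ratio = (2,474 + 465) / 5,025 × 100 = 2,939 / 5,025 × 100 = 58.5

Youth dependency ratio: 49.2
Old-age dependency ratio: 9.3
Total dependency ratio: 58.5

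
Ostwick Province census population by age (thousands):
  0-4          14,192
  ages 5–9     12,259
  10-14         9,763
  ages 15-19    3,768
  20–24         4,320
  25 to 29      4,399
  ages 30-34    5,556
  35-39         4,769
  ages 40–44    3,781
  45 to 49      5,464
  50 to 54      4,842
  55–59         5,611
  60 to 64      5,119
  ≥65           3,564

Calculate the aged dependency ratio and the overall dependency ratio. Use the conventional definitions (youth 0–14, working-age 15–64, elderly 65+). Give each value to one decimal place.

0–14: 14,192 + 12,259 + 9,763 = 36,214
15–64: 3,768 + 4,320 + 4,399 + 5,556 + 4,769 + 3,781 + 5,464 + 4,842 + 5,611 + 5,119 = 47,629
65+: 3,564
Old-age dependency ratio = 3,564 / 47,629 × 100 = 7.5
Total dependency ratio = (36,214 + 3,564) / 47,629 × 100 = 39,778 / 47,629 × 100 = 83.5

Old-age dependency ratio: 7.5
Total dependency ratio: 83.5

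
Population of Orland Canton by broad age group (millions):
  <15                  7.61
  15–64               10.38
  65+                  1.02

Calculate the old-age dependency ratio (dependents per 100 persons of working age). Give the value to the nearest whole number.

Old-age dependency ratio: 10

Old-age dependency ratio = 1.02 / 10.38 × 100 = 10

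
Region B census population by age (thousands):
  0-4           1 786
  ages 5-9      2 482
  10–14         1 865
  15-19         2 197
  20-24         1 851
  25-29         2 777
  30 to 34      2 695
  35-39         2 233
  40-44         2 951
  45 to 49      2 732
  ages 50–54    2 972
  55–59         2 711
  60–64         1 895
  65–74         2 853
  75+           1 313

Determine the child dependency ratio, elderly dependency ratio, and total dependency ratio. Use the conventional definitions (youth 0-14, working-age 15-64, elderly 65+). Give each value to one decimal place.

0–14: 1 786 + 2 482 + 1 865 = 6 133
15–64: 2 197 + 1 851 + 2 777 + 2 695 + 2 233 + 2 951 + 2 732 + 2 972 + 2 711 + 1 895 = 25 014
65+: 2 853 + 1 313 = 4 166
Youth dependency ratio = 6 133 / 25 014 × 100 = 24.5
Old-age dependency ratio = 4 166 / 25 014 × 100 = 16.7
Total dependency ratio = (6 133 + 4 166) / 25 014 × 100 = 10 299 / 25 014 × 100 = 41.2

Youth dependency ratio: 24.5
Old-age dependency ratio: 16.7
Total dependency ratio: 41.2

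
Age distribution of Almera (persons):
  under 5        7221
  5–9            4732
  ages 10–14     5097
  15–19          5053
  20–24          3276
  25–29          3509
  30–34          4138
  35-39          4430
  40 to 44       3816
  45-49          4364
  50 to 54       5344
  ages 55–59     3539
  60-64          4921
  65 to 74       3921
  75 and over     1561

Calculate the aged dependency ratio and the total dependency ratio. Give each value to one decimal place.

Old-age dependency ratio: 12.9
Total dependency ratio: 53.2

0–14: 7221 + 4732 + 5097 = 17050
15–64: 5053 + 3276 + 3509 + 4138 + 4430 + 3816 + 4364 + 5344 + 3539 + 4921 = 42390
65+: 3921 + 1561 = 5482
Old-age dependency ratio = 5482 / 42390 × 100 = 12.9
Total dependency ratio = (17050 + 5482) / 42390 × 100 = 22532 / 42390 × 100 = 53.2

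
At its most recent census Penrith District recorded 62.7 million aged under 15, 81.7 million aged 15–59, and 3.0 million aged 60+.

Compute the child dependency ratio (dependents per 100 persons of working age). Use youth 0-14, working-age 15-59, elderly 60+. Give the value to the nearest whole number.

Youth dependency ratio = 62.7 / 81.7 × 100 = 77

Youth dependency ratio: 77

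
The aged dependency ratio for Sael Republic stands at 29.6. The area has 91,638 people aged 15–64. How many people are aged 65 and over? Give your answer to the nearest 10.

Old-age dependency ratio = elderly / working-age × 100
29.6 = E / 91,638 × 100
⇒ 27,120

Aged 65 and over: 27,120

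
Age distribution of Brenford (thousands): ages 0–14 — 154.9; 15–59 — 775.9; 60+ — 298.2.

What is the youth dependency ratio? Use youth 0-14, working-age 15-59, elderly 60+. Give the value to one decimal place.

Youth dependency ratio: 20.0

Youth dependency ratio = 154.9 / 775.9 × 100 = 20.0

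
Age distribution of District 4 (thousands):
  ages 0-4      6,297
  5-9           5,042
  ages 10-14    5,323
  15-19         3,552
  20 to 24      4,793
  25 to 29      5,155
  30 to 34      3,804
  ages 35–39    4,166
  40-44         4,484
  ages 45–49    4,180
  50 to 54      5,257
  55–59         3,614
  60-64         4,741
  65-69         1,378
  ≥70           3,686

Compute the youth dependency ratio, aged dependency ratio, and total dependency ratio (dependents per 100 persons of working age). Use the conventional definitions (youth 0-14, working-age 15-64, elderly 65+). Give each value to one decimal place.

0–14: 6,297 + 5,042 + 5,323 = 16,662
15–64: 3,552 + 4,793 + 5,155 + 3,804 + 4,166 + 4,484 + 4,180 + 5,257 + 3,614 + 4,741 = 43,746
65+: 1,378 + 3,686 = 5,064
Youth dependency ratio = 16,662 / 43,746 × 100 = 38.1
Old-age dependency ratio = 5,064 / 43,746 × 100 = 11.6
Total dependency ratio = (16,662 + 5,064) / 43,746 × 100 = 21,726 / 43,746 × 100 = 49.7

Youth dependency ratio: 38.1
Old-age dependency ratio: 11.6
Total dependency ratio: 49.7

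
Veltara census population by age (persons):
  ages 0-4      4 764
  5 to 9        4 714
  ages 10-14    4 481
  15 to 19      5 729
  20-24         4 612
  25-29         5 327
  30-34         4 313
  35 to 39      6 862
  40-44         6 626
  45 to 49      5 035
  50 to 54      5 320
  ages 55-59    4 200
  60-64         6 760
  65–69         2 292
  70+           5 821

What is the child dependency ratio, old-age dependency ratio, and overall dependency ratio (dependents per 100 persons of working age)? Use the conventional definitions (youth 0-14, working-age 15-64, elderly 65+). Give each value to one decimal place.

Youth dependency ratio: 25.5
Old-age dependency ratio: 14.8
Total dependency ratio: 40.3

0–14: 4 764 + 4 714 + 4 481 = 13 959
15–64: 5 729 + 4 612 + 5 327 + 4 313 + 6 862 + 6 626 + 5 035 + 5 320 + 4 200 + 6 760 = 54 784
65+: 2 292 + 5 821 = 8 113
Youth dependency ratio = 13 959 / 54 784 × 100 = 25.5
Old-age dependency ratio = 8 113 / 54 784 × 100 = 14.8
Total dependency ratio = (13 959 + 8 113) / 54 784 × 100 = 22 072 / 54 784 × 100 = 40.3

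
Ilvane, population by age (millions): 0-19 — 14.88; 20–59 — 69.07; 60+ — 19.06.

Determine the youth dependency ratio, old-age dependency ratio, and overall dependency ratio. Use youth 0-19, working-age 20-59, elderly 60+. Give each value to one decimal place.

Youth dependency ratio: 21.5
Old-age dependency ratio: 27.6
Total dependency ratio: 49.1

Youth dependency ratio = 14.88 / 69.07 × 100 = 21.5
Old-age dependency ratio = 19.06 / 69.07 × 100 = 27.6
Total dependency ratio = (14.88 + 19.06) / 69.07 × 100 = 33.94 / 69.07 × 100 = 49.1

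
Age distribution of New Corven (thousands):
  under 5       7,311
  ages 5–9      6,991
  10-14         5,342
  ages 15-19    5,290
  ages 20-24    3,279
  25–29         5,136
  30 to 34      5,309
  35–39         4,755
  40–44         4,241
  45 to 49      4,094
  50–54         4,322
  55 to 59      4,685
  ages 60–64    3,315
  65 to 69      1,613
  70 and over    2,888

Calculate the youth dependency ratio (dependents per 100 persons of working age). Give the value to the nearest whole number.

0–14: 7,311 + 6,991 + 5,342 = 19,644
15–64: 5,290 + 3,279 + 5,136 + 5,309 + 4,755 + 4,241 + 4,094 + 4,322 + 4,685 + 3,315 = 44,426
65+: 1,613 + 2,888 = 4,501
Youth dependency ratio = 19,644 / 44,426 × 100 = 44

Youth dependency ratio: 44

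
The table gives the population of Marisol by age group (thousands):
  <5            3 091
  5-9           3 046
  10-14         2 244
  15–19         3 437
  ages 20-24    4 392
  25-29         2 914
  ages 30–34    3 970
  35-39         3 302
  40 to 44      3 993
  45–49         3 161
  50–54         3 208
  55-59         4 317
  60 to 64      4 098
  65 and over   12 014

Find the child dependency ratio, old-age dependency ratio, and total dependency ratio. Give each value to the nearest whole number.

Youth dependency ratio: 23
Old-age dependency ratio: 33
Total dependency ratio: 55

0–14: 3 091 + 3 046 + 2 244 = 8 381
15–64: 3 437 + 4 392 + 2 914 + 3 970 + 3 302 + 3 993 + 3 161 + 3 208 + 4 317 + 4 098 = 36 792
65+: 12 014
Youth dependency ratio = 8 381 / 36 792 × 100 = 23
Old-age dependency ratio = 12 014 / 36 792 × 100 = 33
Total dependency ratio = (8 381 + 12 014) / 36 792 × 100 = 20 395 / 36 792 × 100 = 55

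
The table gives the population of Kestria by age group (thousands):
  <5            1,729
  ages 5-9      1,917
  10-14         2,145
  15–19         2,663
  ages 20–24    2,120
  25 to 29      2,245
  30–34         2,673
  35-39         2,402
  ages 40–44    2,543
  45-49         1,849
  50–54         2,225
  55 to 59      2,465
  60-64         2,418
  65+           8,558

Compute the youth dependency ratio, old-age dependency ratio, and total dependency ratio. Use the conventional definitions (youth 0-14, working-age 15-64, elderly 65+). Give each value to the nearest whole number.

Youth dependency ratio: 25
Old-age dependency ratio: 36
Total dependency ratio: 61

0–14: 1,729 + 1,917 + 2,145 = 5,791
15–64: 2,663 + 2,120 + 2,245 + 2,673 + 2,402 + 2,543 + 1,849 + 2,225 + 2,465 + 2,418 = 23,603
65+: 8,558
Youth dependency ratio = 5,791 / 23,603 × 100 = 25
Old-age dependency ratio = 8,558 / 23,603 × 100 = 36
Total dependency ratio = (5,791 + 8,558) / 23,603 × 100 = 14,349 / 23,603 × 100 = 61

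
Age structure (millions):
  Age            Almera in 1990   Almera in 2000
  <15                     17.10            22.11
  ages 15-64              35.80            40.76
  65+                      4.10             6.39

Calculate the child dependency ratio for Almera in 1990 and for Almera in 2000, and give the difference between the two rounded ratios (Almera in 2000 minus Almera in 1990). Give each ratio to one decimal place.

Almera in 1990: 17.10 / 35.80 × 100 = 47.8
Almera in 2000: 22.11 / 40.76 × 100 = 54.2

Almera in 1990: 47.8
Almera in 2000: 54.2
Difference: +6.4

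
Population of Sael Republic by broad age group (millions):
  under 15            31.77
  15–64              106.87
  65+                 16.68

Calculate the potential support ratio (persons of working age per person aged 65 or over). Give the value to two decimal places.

Potential support ratio = 106.87 / 16.68 = 6.41

Potential support ratio: 6.41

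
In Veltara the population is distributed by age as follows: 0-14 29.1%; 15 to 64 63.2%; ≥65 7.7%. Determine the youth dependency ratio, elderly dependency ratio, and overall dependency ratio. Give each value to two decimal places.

Youth dependency ratio: 46.04
Old-age dependency ratio: 12.18
Total dependency ratio: 58.23

Youth dependency ratio = 29.1 / 63.2 × 100 = 46.04
Old-age dependency ratio = 7.7 / 63.2 × 100 = 12.18
Total dependency ratio = (29.1 + 7.7) / 63.2 × 100 = 36.8 / 63.2 × 100 = 58.23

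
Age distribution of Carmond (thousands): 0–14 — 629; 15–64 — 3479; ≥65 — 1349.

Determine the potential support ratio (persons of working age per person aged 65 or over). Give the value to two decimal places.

Potential support ratio: 2.58

Potential support ratio = 3479 / 1349 = 2.58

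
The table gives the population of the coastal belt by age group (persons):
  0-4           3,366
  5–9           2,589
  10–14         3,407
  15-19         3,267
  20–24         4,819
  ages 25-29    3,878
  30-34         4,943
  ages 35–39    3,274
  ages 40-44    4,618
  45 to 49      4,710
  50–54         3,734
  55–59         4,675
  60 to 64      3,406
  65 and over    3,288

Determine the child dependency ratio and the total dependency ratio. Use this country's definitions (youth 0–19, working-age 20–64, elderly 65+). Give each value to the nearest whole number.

0–19: 3,366 + 2,589 + 3,407 + 3,267 = 12,629
20–64: 4,819 + 3,878 + 4,943 + 3,274 + 4,618 + 4,710 + 3,734 + 4,675 + 3,406 = 38,057
65+: 3,288
Youth dependency ratio = 12,629 / 38,057 × 100 = 33
Total dependency ratio = (12,629 + 3,288) / 38,057 × 100 = 15,917 / 38,057 × 100 = 42

Youth dependency ratio: 33
Total dependency ratio: 42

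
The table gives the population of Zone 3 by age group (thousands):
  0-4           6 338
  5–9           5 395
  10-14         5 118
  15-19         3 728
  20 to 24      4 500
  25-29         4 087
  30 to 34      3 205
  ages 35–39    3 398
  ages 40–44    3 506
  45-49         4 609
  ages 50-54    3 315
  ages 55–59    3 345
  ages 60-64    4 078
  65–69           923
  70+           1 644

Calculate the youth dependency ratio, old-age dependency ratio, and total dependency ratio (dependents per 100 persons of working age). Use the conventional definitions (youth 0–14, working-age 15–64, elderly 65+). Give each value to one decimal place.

0–14: 6 338 + 5 395 + 5 118 = 16 851
15–64: 3 728 + 4 500 + 4 087 + 3 205 + 3 398 + 3 506 + 4 609 + 3 315 + 3 345 + 4 078 = 37 771
65+: 923 + 1 644 = 2 567
Youth dependency ratio = 16 851 / 37 771 × 100 = 44.6
Old-age dependency ratio = 2 567 / 37 771 × 100 = 6.8
Total dependency ratio = (16 851 + 2 567) / 37 771 × 100 = 19 418 / 37 771 × 100 = 51.4

Youth dependency ratio: 44.6
Old-age dependency ratio: 6.8
Total dependency ratio: 51.4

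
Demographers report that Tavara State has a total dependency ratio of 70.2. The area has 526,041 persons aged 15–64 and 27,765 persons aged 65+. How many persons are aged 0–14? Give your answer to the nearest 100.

Total dependency ratio = (youth + elderly) / working-age × 100
70.2 = (Y + 27,765) / 526,041 × 100
⇒ 341,500

Aged 0–14: 341,500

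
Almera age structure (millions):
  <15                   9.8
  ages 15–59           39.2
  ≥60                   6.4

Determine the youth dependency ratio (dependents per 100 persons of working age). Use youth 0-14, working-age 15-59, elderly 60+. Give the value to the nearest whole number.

Youth dependency ratio = 9.8 / 39.2 × 100 = 25

Youth dependency ratio: 25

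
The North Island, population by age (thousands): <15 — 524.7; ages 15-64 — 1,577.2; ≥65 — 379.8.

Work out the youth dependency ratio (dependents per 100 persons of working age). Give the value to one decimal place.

Youth dependency ratio: 33.3

Youth dependency ratio = 524.7 / 1,577.2 × 100 = 33.3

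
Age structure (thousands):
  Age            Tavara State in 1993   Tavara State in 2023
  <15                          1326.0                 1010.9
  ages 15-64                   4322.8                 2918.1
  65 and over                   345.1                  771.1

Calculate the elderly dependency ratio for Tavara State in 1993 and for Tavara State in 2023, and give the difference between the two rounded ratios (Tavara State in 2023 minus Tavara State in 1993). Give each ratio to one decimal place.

Tavara State in 1993: 345.1 / 4322.8 × 100 = 8.0
Tavara State in 2023: 771.1 / 2918.1 × 100 = 26.4

Tavara State in 1993: 8.0
Tavara State in 2023: 26.4
Difference: +18.4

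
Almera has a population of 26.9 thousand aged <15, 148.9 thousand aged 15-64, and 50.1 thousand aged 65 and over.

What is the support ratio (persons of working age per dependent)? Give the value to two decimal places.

Support ratio = 148.9 / (26.9 + 50.1) = 148.9 / 77.0 = 1.93

Support ratio: 1.93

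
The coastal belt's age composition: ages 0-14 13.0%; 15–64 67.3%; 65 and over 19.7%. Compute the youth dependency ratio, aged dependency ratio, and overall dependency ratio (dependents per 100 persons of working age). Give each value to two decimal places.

Youth dependency ratio = 13.0 / 67.3 × 100 = 19.32
Old-age dependency ratio = 19.7 / 67.3 × 100 = 29.27
Total dependency ratio = (13.0 + 19.7) / 67.3 × 100 = 32.7 / 67.3 × 100 = 48.59

Youth dependency ratio: 19.32
Old-age dependency ratio: 29.27
Total dependency ratio: 48.59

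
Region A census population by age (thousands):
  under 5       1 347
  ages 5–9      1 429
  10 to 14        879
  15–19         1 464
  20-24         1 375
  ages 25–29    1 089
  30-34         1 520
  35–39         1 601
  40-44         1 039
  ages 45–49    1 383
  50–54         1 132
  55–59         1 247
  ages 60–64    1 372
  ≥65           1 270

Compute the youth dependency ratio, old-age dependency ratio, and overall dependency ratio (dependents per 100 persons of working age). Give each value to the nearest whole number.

Youth dependency ratio: 28
Old-age dependency ratio: 10
Total dependency ratio: 37

0–14: 1 347 + 1 429 + 879 = 3 655
15–64: 1 464 + 1 375 + 1 089 + 1 520 + 1 601 + 1 039 + 1 383 + 1 132 + 1 247 + 1 372 = 13 222
65+: 1 270
Youth dependency ratio = 3 655 / 13 222 × 100 = 28
Old-age dependency ratio = 1 270 / 13 222 × 100 = 10
Total dependency ratio = (3 655 + 1 270) / 13 222 × 100 = 4 925 / 13 222 × 100 = 37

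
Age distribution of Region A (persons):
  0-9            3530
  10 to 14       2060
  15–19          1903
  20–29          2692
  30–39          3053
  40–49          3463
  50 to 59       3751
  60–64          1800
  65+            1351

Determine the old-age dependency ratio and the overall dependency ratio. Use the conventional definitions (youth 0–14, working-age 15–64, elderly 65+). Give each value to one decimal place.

0–14: 3530 + 2060 = 5590
15–64: 1903 + 2692 + 3053 + 3463 + 3751 + 1800 = 16662
65+: 1351
Old-age dependency ratio = 1351 / 16662 × 100 = 8.1
Total dependency ratio = (5590 + 1351) / 16662 × 100 = 6941 / 16662 × 100 = 41.7

Old-age dependency ratio: 8.1
Total dependency ratio: 41.7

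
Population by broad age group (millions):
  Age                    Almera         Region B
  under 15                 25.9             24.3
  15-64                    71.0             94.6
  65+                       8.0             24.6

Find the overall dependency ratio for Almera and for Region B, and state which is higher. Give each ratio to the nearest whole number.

Almera: (25.9 + 8.0) / 71.0 × 100 = 33.9 / 71.0 × 100 = 48
Region B: (24.3 + 24.6) / 94.6 × 100 = 48.9 / 94.6 × 100 = 52

Almera: 48
Region B: 52
Higher: Region B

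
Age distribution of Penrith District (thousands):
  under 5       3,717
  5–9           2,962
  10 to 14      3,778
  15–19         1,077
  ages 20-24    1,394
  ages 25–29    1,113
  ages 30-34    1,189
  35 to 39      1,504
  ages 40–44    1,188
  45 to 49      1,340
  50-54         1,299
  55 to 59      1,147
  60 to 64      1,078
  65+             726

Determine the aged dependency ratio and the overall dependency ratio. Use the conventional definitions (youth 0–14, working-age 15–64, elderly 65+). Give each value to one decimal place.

Old-age dependency ratio: 5.9
Total dependency ratio: 90.7

0–14: 3,717 + 2,962 + 3,778 = 10,457
15–64: 1,077 + 1,394 + 1,113 + 1,189 + 1,504 + 1,188 + 1,340 + 1,299 + 1,147 + 1,078 = 12,329
65+: 726
Old-age dependency ratio = 726 / 12,329 × 100 = 5.9
Total dependency ratio = (10,457 + 726) / 12,329 × 100 = 11,183 / 12,329 × 100 = 90.7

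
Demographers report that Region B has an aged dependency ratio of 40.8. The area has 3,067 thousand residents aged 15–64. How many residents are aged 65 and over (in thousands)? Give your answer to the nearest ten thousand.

Aged 65 and over: 1,250

Old-age dependency ratio = elderly / working-age × 100
40.8 = E / 3,067 × 100
⇒ 1,250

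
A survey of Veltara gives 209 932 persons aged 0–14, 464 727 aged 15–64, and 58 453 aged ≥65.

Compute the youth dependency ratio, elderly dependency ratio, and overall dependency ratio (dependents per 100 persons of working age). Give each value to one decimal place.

Youth dependency ratio = 209 932 / 464 727 × 100 = 45.2
Old-age dependency ratio = 58 453 / 464 727 × 100 = 12.6
Total dependency ratio = (209 932 + 58 453) / 464 727 × 100 = 268 385 / 464 727 × 100 = 57.8

Youth dependency ratio: 45.2
Old-age dependency ratio: 12.6
Total dependency ratio: 57.8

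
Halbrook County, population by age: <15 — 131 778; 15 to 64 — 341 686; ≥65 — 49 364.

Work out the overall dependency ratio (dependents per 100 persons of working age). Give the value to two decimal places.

Total dependency ratio: 53.01

Total dependency ratio = (131 778 + 49 364) / 341 686 × 100 = 181 142 / 341 686 × 100 = 53.01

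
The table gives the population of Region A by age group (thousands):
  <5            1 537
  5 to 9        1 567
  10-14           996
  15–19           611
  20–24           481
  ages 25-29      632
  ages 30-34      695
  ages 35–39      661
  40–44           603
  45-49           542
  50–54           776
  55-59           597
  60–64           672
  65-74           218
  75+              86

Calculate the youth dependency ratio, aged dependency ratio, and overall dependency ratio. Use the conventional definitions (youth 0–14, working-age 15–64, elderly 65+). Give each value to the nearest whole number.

0–14: 1 537 + 1 567 + 996 = 4 100
15–64: 611 + 481 + 632 + 695 + 661 + 603 + 542 + 776 + 597 + 672 = 6 270
65+: 218 + 86 = 304
Youth dependency ratio = 4 100 / 6 270 × 100 = 65
Old-age dependency ratio = 304 / 6 270 × 100 = 5
Total dependency ratio = (4 100 + 304) / 6 270 × 100 = 4 404 / 6 270 × 100 = 70

Youth dependency ratio: 65
Old-age dependency ratio: 5
Total dependency ratio: 70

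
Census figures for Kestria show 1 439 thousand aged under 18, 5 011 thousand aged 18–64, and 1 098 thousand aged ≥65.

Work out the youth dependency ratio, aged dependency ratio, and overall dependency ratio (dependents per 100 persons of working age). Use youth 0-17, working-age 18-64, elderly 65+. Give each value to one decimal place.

Youth dependency ratio: 28.7
Old-age dependency ratio: 21.9
Total dependency ratio: 50.6

Youth dependency ratio = 1 439 / 5 011 × 100 = 28.7
Old-age dependency ratio = 1 098 / 5 011 × 100 = 21.9
Total dependency ratio = (1 439 + 1 098) / 5 011 × 100 = 2 537 / 5 011 × 100 = 50.6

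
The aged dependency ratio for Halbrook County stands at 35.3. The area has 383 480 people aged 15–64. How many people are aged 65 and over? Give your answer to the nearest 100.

Aged 65 and over: 135 400

Old-age dependency ratio = elderly / working-age × 100
35.3 = E / 383 480 × 100
⇒ 135 400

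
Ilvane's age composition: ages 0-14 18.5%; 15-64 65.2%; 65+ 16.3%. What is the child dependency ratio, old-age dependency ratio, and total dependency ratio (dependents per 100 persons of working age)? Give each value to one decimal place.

Youth dependency ratio = 18.5 / 65.2 × 100 = 28.4
Old-age dependency ratio = 16.3 / 65.2 × 100 = 25.0
Total dependency ratio = (18.5 + 16.3) / 65.2 × 100 = 34.8 / 65.2 × 100 = 53.4

Youth dependency ratio: 28.4
Old-age dependency ratio: 25.0
Total dependency ratio: 53.4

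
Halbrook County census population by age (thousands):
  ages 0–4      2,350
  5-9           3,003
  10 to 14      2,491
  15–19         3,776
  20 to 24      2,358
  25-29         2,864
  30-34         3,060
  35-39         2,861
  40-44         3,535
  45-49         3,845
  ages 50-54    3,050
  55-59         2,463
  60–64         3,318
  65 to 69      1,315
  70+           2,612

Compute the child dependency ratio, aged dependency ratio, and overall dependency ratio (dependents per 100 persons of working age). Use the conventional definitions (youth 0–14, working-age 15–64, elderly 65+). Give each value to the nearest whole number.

0–14: 2,350 + 3,003 + 2,491 = 7,844
15–64: 3,776 + 2,358 + 2,864 + 3,060 + 2,861 + 3,535 + 3,845 + 3,050 + 2,463 + 3,318 = 31,130
65+: 1,315 + 2,612 = 3,927
Youth dependency ratio = 7,844 / 31,130 × 100 = 25
Old-age dependency ratio = 3,927 / 31,130 × 100 = 13
Total dependency ratio = (7,844 + 3,927) / 31,130 × 100 = 11,771 / 31,130 × 100 = 38

Youth dependency ratio: 25
Old-age dependency ratio: 13
Total dependency ratio: 38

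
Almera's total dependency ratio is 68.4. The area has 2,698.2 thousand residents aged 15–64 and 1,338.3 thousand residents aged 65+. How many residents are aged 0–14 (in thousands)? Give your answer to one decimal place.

Total dependency ratio = (youth + elderly) / working-age × 100
68.4 = (Y + 1,338.3) / 2,698.2 × 100
⇒ 507.3

Aged 0–14: 507.3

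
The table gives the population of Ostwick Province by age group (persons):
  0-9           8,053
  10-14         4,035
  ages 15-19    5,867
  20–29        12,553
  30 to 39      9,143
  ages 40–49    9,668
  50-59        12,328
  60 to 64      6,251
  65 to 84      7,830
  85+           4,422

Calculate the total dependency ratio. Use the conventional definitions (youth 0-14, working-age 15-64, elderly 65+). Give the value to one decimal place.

0–14: 8,053 + 4,035 = 12,088
15–64: 5,867 + 12,553 + 9,143 + 9,668 + 12,328 + 6,251 = 55,810
65+: 7,830 + 4,422 = 12,252
Total dependency ratio = (12,088 + 12,252) / 55,810 × 100 = 24,340 / 55,810 × 100 = 43.6

Total dependency ratio: 43.6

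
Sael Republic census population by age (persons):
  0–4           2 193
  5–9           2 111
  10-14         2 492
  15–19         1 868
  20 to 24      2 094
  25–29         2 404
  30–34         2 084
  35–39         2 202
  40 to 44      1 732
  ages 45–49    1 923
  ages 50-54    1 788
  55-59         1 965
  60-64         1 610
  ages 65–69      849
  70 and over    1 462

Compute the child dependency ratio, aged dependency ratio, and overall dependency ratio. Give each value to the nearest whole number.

Youth dependency ratio: 35
Old-age dependency ratio: 12
Total dependency ratio: 46

0–14: 2 193 + 2 111 + 2 492 = 6 796
15–64: 1 868 + 2 094 + 2 404 + 2 084 + 2 202 + 1 732 + 1 923 + 1 788 + 1 965 + 1 610 = 19 670
65+: 849 + 1 462 = 2 311
Youth dependency ratio = 6 796 / 19 670 × 100 = 35
Old-age dependency ratio = 2 311 / 19 670 × 100 = 12
Total dependency ratio = (6 796 + 2 311) / 19 670 × 100 = 9 107 / 19 670 × 100 = 46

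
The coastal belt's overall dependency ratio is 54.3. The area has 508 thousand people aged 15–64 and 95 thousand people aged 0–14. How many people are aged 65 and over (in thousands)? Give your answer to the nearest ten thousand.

Total dependency ratio = (youth + elderly) / working-age × 100
54.3 = (95 + E) / 508 × 100
⇒ 180

Aged 65 and over: 180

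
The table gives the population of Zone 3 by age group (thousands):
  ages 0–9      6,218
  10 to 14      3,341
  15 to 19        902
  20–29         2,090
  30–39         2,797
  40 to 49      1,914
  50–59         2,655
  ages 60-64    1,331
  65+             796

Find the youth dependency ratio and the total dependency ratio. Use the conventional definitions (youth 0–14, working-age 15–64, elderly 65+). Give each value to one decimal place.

0–14: 6,218 + 3,341 = 9,559
15–64: 902 + 2,090 + 2,797 + 1,914 + 2,655 + 1,331 = 11,689
65+: 796
Youth dependency ratio = 9,559 / 11,689 × 100 = 81.8
Total dependency ratio = (9,559 + 796) / 11,689 × 100 = 10,355 / 11,689 × 100 = 88.6

Youth dependency ratio: 81.8
Total dependency ratio: 88.6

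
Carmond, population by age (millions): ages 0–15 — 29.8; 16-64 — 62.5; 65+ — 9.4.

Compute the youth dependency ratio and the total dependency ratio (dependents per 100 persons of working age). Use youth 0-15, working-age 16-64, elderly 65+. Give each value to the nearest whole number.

Youth dependency ratio = 29.8 / 62.5 × 100 = 48
Total dependency ratio = (29.8 + 9.4) / 62.5 × 100 = 39.2 / 62.5 × 100 = 63

Youth dependency ratio: 48
Total dependency ratio: 63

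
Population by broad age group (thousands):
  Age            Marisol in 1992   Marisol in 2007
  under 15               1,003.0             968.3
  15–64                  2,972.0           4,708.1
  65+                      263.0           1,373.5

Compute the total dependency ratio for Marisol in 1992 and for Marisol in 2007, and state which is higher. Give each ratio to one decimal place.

Marisol in 1992: 42.6
Marisol in 2007: 49.7
Higher: Marisol in 2007

Marisol in 1992: (1,003.0 + 263.0) / 2,972.0 × 100 = 1,266.0 / 2,972.0 × 100 = 42.6
Marisol in 2007: (968.3 + 1,373.5) / 4,708.1 × 100 = 2,341.8 / 4,708.1 × 100 = 49.7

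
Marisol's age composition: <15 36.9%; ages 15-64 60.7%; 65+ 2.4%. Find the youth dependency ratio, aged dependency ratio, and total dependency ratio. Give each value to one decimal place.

Youth dependency ratio = 36.9 / 60.7 × 100 = 60.8
Old-age dependency ratio = 2.4 / 60.7 × 100 = 4.0
Total dependency ratio = (36.9 + 2.4) / 60.7 × 100 = 39.3 / 60.7 × 100 = 64.7

Youth dependency ratio: 60.8
Old-age dependency ratio: 4.0
Total dependency ratio: 64.7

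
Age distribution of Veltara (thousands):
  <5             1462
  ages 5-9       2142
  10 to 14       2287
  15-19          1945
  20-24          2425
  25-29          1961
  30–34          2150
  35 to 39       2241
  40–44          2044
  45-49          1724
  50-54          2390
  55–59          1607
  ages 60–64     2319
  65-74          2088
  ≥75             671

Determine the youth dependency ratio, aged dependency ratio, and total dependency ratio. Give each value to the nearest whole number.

Youth dependency ratio: 28
Old-age dependency ratio: 13
Total dependency ratio: 42

0–14: 1462 + 2142 + 2287 = 5891
15–64: 1945 + 2425 + 1961 + 2150 + 2241 + 2044 + 1724 + 2390 + 1607 + 2319 = 20806
65+: 2088 + 671 = 2759
Youth dependency ratio = 5891 / 20806 × 100 = 28
Old-age dependency ratio = 2759 / 20806 × 100 = 13
Total dependency ratio = (5891 + 2759) / 20806 × 100 = 8650 / 20806 × 100 = 42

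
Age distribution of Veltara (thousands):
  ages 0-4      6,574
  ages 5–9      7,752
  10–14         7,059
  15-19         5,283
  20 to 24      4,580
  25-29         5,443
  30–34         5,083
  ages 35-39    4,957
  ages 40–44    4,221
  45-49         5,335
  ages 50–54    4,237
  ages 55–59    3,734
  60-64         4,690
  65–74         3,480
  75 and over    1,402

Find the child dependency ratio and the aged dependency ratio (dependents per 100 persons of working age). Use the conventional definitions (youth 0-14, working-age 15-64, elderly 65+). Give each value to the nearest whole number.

Youth dependency ratio: 45
Old-age dependency ratio: 10

0–14: 6,574 + 7,752 + 7,059 = 21,385
15–64: 5,283 + 4,580 + 5,443 + 5,083 + 4,957 + 4,221 + 5,335 + 4,237 + 3,734 + 4,690 = 47,563
65+: 3,480 + 1,402 = 4,882
Youth dependency ratio = 21,385 / 47,563 × 100 = 45
Old-age dependency ratio = 4,882 / 47,563 × 100 = 10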